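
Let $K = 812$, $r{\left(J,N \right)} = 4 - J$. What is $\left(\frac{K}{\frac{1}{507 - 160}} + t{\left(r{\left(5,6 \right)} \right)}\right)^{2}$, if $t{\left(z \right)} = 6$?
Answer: $79394332900$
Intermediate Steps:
$\left(\frac{K}{\frac{1}{507 - 160}} + t{\left(r{\left(5,6 \right)} \right)}\right)^{2} = \left(\frac{812}{\frac{1}{507 - 160}} + 6\right)^{2} = \left(\frac{812}{\frac{1}{347}} + 6\right)^{2} = \left(812 \frac{1}{\frac{1}{347}} + 6\right)^{2} = \left(812 \cdot 347 + 6\right)^{2} = \left(281764 + 6\right)^{2} = 281770^{2} = 79394332900$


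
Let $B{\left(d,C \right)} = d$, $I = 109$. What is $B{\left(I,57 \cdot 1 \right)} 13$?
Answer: $1417$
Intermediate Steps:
$B{\left(I,57 \cdot 1 \right)} 13 = 109 \cdot 13 = 1417$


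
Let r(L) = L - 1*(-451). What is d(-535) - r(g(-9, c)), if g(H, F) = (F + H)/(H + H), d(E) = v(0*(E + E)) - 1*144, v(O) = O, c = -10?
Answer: -10729/18 ≈ -596.06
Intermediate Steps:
d(E) = -144 (d(E) = 0*(E + E) - 1*144 = 0*(2*E) - 144 = 0 - 144 = -144)
g(H, F) = (F + H)/(2*H) (g(H, F) = (F + H)/((2*H)) = (F + H)*(1/(2*H)) = (F + H)/(2*H))
r(L) = 451 + L (r(L) = L + 451 = 451 + L)
d(-535) - r(g(-9, c)) = -144 - (451 + (½)*(-10 - 9)/(-9)) = -144 - (451 + (½)*(-⅑)*(-19)) = -144 - (451 + 19/18) = -144 - 1*8137/18 = -144 - 8137/18 = -10729/18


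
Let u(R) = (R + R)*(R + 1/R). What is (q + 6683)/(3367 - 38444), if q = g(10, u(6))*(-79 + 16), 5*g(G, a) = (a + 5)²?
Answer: 359768/175385 ≈ 2.0513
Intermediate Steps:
u(R) = 2*R*(R + 1/R) (u(R) = (2*R)*(R + 1/R) = 2*R*(R + 1/R))
g(G, a) = (5 + a)²/5 (g(G, a) = (a + 5)²/5 = (5 + a)²/5)
q = -393183/5 (q = ((5 + (2 + 2*6²))²/5)*(-79 + 16) = ((5 + (2 + 2*36))²/5)*(-63) = ((5 + (2 + 72))²/5)*(-63) = ((5 + 74)²/5)*(-63) = ((⅕)*79²)*(-63) = ((⅕)*6241)*(-63) = (6241/5)*(-63) = -393183/5 ≈ -78637.)
(q + 6683)/(3367 - 38444) = (-393183/5 + 6683)/(3367 - 38444) = -359768/5/(-35077) = -359768/5*(-1/35077) = 359768/175385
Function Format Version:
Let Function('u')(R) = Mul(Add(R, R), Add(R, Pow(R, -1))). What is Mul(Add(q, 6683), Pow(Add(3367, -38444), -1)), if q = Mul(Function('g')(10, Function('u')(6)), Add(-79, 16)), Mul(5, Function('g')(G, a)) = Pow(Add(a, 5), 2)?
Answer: Rational(359768, 175385) ≈ 2.0513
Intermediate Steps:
Function('u')(R) = Mul(2, R, Add(R, Pow(R, -1))) (Function('u')(R) = Mul(Mul(2, R), Add(R, Pow(R, -1))) = Mul(2, R, Add(R, Pow(R, -1))))
Function('g')(G, a) = Mul(Rational(1, 5), Pow(Add(5, a), 2)) (Function('g')(G, a) = Mul(Rational(1, 5), Pow(Add(a, 5), 2)) = Mul(Rational(1, 5), Pow(Add(5, a), 2)))
q = Rational(-393183, 5) (q = Mul(Mul(Rational(1, 5), Pow(Add(5, Add(2, Mul(2, Pow(6, 2)))), 2)), Add(-79, 16)) = Mul(Mul(Rational(1, 5), Pow(Add(5, Add(2, Mul(2, 36))), 2)), -63) = Mul(Mul(Rational(1, 5), Pow(Add(5, Add(2, 72)), 2)), -63) = Mul(Mul(Rational(1, 5), Pow(Add(5, 74), 2)), -63) = Mul(Mul(Rational(1, 5), Pow(79, 2)), -63) = Mul(Mul(Rational(1, 5), 6241), -63) = Mul(Rational(6241, 5), -63) = Rational(-393183, 5) ≈ -78637.)
Mul(Add(q, 6683), Pow(Add(3367, -38444), -1)) = Mul(Add(Rational(-393183, 5), 6683), Pow(Add(3367, -38444), -1)) = Mul(Rational(-359768, 5), Pow(-35077, -1)) = Mul(Rational(-359768, 5), Rational(-1, 35077)) = Rational(359768, 175385)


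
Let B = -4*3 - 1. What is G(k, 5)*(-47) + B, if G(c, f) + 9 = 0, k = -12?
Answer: 410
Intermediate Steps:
B = -13 (B = -12 - 1 = -13)
G(c, f) = -9 (G(c, f) = -9 + 0 = -9)
G(k, 5)*(-47) + B = -9*(-47) - 13 = 423 - 13 = 410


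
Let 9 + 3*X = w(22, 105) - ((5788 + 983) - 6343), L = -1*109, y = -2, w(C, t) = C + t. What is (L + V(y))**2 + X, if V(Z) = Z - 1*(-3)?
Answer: 34682/3 ≈ 11561.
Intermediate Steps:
V(Z) = 3 + Z (V(Z) = Z + 3 = 3 + Z)
L = -109
X = -310/3 (X = -3 + ((22 + 105) - ((5788 + 983) - 6343))/3 = -3 + (127 - (6771 - 6343))/3 = -3 + (127 - 1*428)/3 = -3 + (127 - 428)/3 = -3 + (1/3)*(-301) = -3 - 301/3 = -310/3 ≈ -103.33)
(L + V(y))**2 + X = (-109 + (3 - 2))**2 - 310/3 = (-109 + 1)**2 - 310/3 = (-108)**2 - 310/3 = 11664 - 310/3 = 34682/3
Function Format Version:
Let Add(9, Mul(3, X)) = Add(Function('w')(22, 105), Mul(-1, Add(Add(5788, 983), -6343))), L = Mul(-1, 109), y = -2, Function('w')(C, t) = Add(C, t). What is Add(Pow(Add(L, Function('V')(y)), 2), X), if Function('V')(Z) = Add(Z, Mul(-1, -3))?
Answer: Rational(34682, 3) ≈ 11561.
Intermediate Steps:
Function('V')(Z) = Add(3, Z) (Function('V')(Z) = Add(Z, 3) = Add(3, Z))
L = -109
X = Rational(-310, 3) (X = Add(-3, Mul(Rational(1, 3), Add(Add(22, 105), Mul(-1, Add(Add(5788, 983), -6343))))) = Add(-3, Mul(Rational(1, 3), Add(127, Mul(-1, Add(6771, -6343))))) = Add(-3, Mul(Rational(1, 3), Add(127, Mul(-1, 428)))) = Add(-3, Mul(Rational(1, 3), Add(127, -428))) = Add(-3, Mul(Rational(1, 3), -301)) = Add(-3, Rational(-301, 3)) = Rational(-310, 3) ≈ -103.33)
Add(Pow(Add(L, Function('V')(y)), 2), X) = Add(Pow(Add(-109, Add(3, -2)), 2), Rational(-310, 3)) = Add(Pow(Add(-109, 1), 2), Rational(-310, 3)) = Add(Pow(-108, 2), Rational(-310, 3)) = Add(11664, Rational(-310, 3)) = Rational(34682, 3)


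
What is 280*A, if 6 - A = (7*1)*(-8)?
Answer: 17360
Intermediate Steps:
A = 62 (A = 6 - 7*1*(-8) = 6 - 7*(-8) = 6 - 1*(-56) = 6 + 56 = 62)
280*A = 280*62 = 17360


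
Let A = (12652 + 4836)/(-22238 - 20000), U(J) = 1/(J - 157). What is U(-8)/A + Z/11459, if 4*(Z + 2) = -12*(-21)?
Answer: 330010981/16532586840 ≈ 0.019961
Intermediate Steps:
U(J) = 1/(-157 + J)
Z = 61 (Z = -2 + (-12*(-21))/4 = -2 + (¼)*252 = -2 + 63 = 61)
A = -8744/21119 (A = 17488/(-42238) = 17488*(-1/42238) = -8744/21119 ≈ -0.41403)
U(-8)/A + Z/11459 = 1/((-157 - 8)*(-8744/21119)) + 61/11459 = -21119/8744/(-165) + 61*(1/11459) = -1/165*(-21119/8744) + 61/11459 = 21119/1442760 + 61/11459 = 330010981/16532586840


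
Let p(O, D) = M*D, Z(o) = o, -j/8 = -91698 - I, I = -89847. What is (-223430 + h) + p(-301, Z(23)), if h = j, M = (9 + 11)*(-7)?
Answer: -211842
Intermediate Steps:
j = 14808 (j = -8*(-91698 - 1*(-89847)) = -8*(-91698 + 89847) = -8*(-1851) = 14808)
M = -140 (M = 20*(-7) = -140)
p(O, D) = -140*D
h = 14808
(-223430 + h) + p(-301, Z(23)) = (-223430 + 14808) - 140*23 = -208622 - 3220 = -211842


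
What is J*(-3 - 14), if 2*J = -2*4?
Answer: 68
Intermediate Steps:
J = -4 (J = (-2*4)/2 = (½)*(-8) = -4)
J*(-3 - 14) = -4*(-3 - 14) = -4*(-17) = 68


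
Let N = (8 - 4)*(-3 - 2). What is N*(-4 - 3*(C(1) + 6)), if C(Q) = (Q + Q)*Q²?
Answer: 560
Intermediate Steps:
C(Q) = 2*Q³ (C(Q) = (2*Q)*Q² = 2*Q³)
N = -20 (N = 4*(-5) = -20)
N*(-4 - 3*(C(1) + 6)) = -20*(-4 - 3*(2*1³ + 6)) = -20*(-4 - 3*(2*1 + 6)) = -20*(-4 - 3*(2 + 6)) = -20*(-4 - 3*8) = -20*(-4 - 24) = -20*(-28) = 560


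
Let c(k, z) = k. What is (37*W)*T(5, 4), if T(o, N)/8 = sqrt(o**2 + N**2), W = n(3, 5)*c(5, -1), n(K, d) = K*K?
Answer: 13320*sqrt(41) ≈ 85290.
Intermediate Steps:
n(K, d) = K**2
W = 45 (W = 3**2*5 = 9*5 = 45)
T(o, N) = 8*sqrt(N**2 + o**2) (T(o, N) = 8*sqrt(o**2 + N**2) = 8*sqrt(N**2 + o**2))
(37*W)*T(5, 4) = (37*45)*(8*sqrt(4**2 + 5**2)) = 1665*(8*sqrt(16 + 25)) = 1665*(8*sqrt(41)) = 13320*sqrt(41)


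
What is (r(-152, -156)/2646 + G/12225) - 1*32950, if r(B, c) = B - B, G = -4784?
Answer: -402818534/12225 ≈ -32950.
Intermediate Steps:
r(B, c) = 0
(r(-152, -156)/2646 + G/12225) - 1*32950 = (0/2646 - 4784/12225) - 1*32950 = (0*(1/2646) - 4784*1/12225) - 32950 = (0 - 4784/12225) - 32950 = -4784/12225 - 32950 = -402818534/12225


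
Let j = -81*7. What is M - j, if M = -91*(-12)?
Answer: 1659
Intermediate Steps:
M = 1092
j = -567
M - j = 1092 - 1*(-567) = 1092 + 567 = 1659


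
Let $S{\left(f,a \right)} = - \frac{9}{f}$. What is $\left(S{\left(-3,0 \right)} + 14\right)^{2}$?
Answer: $289$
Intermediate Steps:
$\left(S{\left(-3,0 \right)} + 14\right)^{2} = \left(- \frac{9}{-3} + 14\right)^{2} = \left(\left(-9\right) \left(- \frac{1}{3}\right) + 14\right)^{2} = \left(3 + 14\right)^{2} = 17^{2} = 289$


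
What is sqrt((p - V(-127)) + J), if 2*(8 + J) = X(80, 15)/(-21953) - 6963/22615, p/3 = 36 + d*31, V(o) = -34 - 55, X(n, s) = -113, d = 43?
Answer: sqrt(1032219155730032158610)/496467095 ≈ 64.714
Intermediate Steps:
V(o) = -89
p = 4107 (p = 3*(36 + 43*31) = 3*(36 + 1333) = 3*1369 = 4107)
J = -4046888382/496467095 (J = -8 + (-113/(-21953) - 6963/22615)/2 = -8 + (-113*(-1/21953) - 6963*1/22615)/2 = -8 + (113/21953 - 6963/22615)/2 = -8 + (1/2)*(-150303244/496467095) = -8 - 75151622/496467095 = -4046888382/496467095 ≈ -8.1514)
sqrt((p - V(-127)) + J) = sqrt((4107 - 1*(-89)) - 4046888382/496467095) = sqrt((4107 + 89) - 4046888382/496467095) = sqrt(4196 - 4046888382/496467095) = sqrt(2079129042238/496467095) = sqrt(1032219155730032158610)/496467095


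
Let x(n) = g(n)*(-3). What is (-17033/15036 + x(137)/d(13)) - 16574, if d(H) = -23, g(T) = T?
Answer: -5725965235/345828 ≈ -16557.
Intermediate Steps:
x(n) = -3*n (x(n) = n*(-3) = -3*n)
(-17033/15036 + x(137)/d(13)) - 16574 = (-17033/15036 - 3*137/(-23)) - 16574 = (-17033*1/15036 - 411*(-1/23)) - 16574 = (-17033/15036 + 411/23) - 16574 = 5788037/345828 - 16574 = -5725965235/345828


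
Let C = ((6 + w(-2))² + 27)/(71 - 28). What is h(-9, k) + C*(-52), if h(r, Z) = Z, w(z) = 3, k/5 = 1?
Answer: -5401/43 ≈ -125.60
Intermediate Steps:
k = 5 (k = 5*1 = 5)
C = 108/43 (C = ((6 + 3)² + 27)/(71 - 28) = (9² + 27)/43 = (81 + 27)*(1/43) = 108*(1/43) = 108/43 ≈ 2.5116)
h(-9, k) + C*(-52) = 5 + (108/43)*(-52) = 5 - 5616/43 = -5401/43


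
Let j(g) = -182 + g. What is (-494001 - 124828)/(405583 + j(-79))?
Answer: -618829/405322 ≈ -1.5268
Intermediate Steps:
(-494001 - 124828)/(405583 + j(-79)) = (-494001 - 124828)/(405583 + (-182 - 79)) = -618829/(405583 - 261) = -618829/405322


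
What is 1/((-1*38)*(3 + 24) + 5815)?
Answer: 1/4789 ≈ 0.00020881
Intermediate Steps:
1/((-1*38)*(3 + 24) + 5815) = 1/(-38*27 + 5815) = 1/(-1026 + 5815) = 1/4789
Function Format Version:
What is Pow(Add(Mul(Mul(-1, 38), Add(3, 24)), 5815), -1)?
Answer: Rational(1, 4789) ≈ 0.00020881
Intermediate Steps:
Pow(Add(Mul(Mul(-1, 38), Add(3, 24)), 5815), -1) = Pow(Add(Mul(-38, 27), 5815), -1) = Pow(Add(-1026, 5815), -1) = Pow(4789, -1) = Rational(1, 4789)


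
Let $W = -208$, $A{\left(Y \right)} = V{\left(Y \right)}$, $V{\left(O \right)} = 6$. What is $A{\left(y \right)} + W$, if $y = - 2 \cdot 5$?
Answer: $-202$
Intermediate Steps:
$y = -10$ ($y = \left(-1\right) 10 = -10$)
$A{\left(Y \right)} = 6$
$A{\left(y \right)} + W = 6 - 208 = -202$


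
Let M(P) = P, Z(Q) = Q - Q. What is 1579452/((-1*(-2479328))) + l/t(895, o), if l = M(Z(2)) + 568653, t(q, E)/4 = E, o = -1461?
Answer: -29180145577/301858184 ≈ -96.668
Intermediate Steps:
Z(Q) = 0
t(q, E) = 4*E
l = 568653 (l = 0 + 568653 = 568653)
1579452/((-1*(-2479328))) + l/t(895, o) = 1579452/((-1*(-2479328))) + 568653/((4*(-1461))) = 1579452/2479328 + 568653/(-5844) = 1579452*(1/2479328) + 568653*(-1/5844) = 394863/619832 - 189551/1948 = -29180145577/301858184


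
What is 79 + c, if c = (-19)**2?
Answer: 440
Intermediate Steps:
c = 361
79 + c = 79 + 361 = 440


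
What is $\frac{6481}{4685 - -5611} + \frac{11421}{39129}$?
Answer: $\frac{123728555}{134290728} \approx 0.92135$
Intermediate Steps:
$\frac{6481}{4685 - -5611} + \frac{11421}{39129} = \frac{6481}{4685 + 5611} + 11421 \cdot \frac{1}{39129} = \frac{6481}{10296} + \frac{3807}{13043} = \frac{123728555}{134290728}$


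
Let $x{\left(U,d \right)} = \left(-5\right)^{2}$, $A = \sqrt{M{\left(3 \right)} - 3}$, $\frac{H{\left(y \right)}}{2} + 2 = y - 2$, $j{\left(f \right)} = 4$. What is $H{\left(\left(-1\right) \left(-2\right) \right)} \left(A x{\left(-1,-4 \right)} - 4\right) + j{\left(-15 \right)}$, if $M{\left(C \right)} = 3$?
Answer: $20$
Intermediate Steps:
$H{\left(y \right)} = -8 + 2 y$ ($H{\left(y \right)} = -4 + 2 \left(y - 2\right) = -4 + 2 \left(-2 + y\right) = -4 + \left(-4 + 2 y\right) = -8 + 2 y$)
$A = 0$ ($A = \sqrt{3 - 3} = \sqrt{0} = 0$)
$x{\left(U,d \right)} = 25$
$H{\left(\left(-1\right) \left(-2\right) \right)} \left(A x{\left(-1,-4 \right)} - 4\right) + j{\left(-15 \right)} = \left(-8 + 2 \left(\left(-1\right) \left(-2\right)\right)\right) \left(0 \cdot 25 - 4\right) + 4 = \left(-8 + 2 \cdot 2\right) \left(0 - 4\right) + 4 = \left(-8 + 4\right) \left(-4\right) + 4 = \left(-4\right) \left(-4\right) + 4 = 16 + 4 = 20$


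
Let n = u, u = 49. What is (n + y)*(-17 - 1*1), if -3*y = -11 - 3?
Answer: -966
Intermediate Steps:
y = 14/3 (y = -(-11 - 3)/3 = -⅓*(-14) = 14/3 ≈ 4.6667)
n = 49
(n + y)*(-17 - 1*1) = (49 + 14/3)*(-17 - 1*1) = 161*(-17 - 1)/3 = (161/3)*(-18) = -966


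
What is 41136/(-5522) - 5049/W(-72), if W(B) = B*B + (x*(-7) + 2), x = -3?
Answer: -121037865/14376527 ≈ -8.4191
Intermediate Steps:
W(B) = 23 + B² (W(B) = B*B + (-3*(-7) + 2) = B² + (21 + 2) = B² + 23 = 23 + B²)
41136/(-5522) - 5049/W(-72) = 41136/(-5522) - 5049/(23 + (-72)²) = 41136*(-1/5522) - 5049/(23 + 5184) = -20568/2761 - 5049/5207 = -121037865/14376527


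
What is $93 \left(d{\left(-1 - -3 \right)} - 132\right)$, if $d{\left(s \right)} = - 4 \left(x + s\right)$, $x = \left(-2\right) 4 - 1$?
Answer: $-9672$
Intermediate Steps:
$x = -9$ ($x = -8 - 1 = -9$)
$d{\left(s \right)} = 36 - 4 s$ ($d{\left(s \right)} = - 4 \left(-9 + s\right) = 36 - 4 s$)
$93 \left(d{\left(-1 - -3 \right)} - 132\right) = 93 \left(\left(36 - 4 \left(-1 - -3\right)\right) - 132\right) = 93 \left(\left(36 - 4 \left(-1 + 3\right)\right) - 132\right) = 93 \left(\left(36 - 8\right) - 132\right) = 93 \left(28 - 132\right) = 93 \left(-104\right) = -9672$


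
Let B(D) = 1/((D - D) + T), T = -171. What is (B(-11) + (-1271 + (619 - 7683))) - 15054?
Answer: -3999520/171 ≈ -23389.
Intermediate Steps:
B(D) = -1/171 (B(D) = 1/((D - D) - 171) = 1/(0 - 171) = 1/(-171) = -1/171)
(B(-11) + (-1271 + (619 - 7683))) - 15054 = (-1/171 + (-1271 + (619 - 7683))) - 15054 = (-1/171 + (-1271 - 7064)) - 15054 = (-1/171 - 8335) - 15054 = -1425286/171 - 15054 = -3999520/171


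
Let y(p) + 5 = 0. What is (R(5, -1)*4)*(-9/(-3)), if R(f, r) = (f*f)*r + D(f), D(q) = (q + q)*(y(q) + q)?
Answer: -300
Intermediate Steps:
y(p) = -5 (y(p) = -5 + 0 = -5)
D(q) = 2*q*(-5 + q) (D(q) = (q + q)*(-5 + q) = (2*q)*(-5 + q) = 2*q*(-5 + q))
R(f, r) = r*f**2 + 2*f*(-5 + f) (R(f, r) = (f*f)*r + 2*f*(-5 + f) = f**2*r + 2*f*(-5 + f) = r*f**2 + 2*f*(-5 + f))
(R(5, -1)*4)*(-9/(-3)) = ((5*(-10 + 2*5 + 5*(-1)))*4)*(-9/(-3)) = ((5*(-10 + 10 - 5))*4)*(-9*(-1/3)) = ((5*(-5))*4)*3 = -25*4*3 = -100*3 = -300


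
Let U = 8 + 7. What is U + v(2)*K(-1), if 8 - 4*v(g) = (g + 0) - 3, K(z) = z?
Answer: 51/4 ≈ 12.750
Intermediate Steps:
v(g) = 11/4 - g/4 (v(g) = 2 - ((g + 0) - 3)/4 = 2 - (g - 3)/4 = 2 - (-3 + g)/4 = 2 + (3/4 - g/4) = 11/4 - g/4)
U = 15
U + v(2)*K(-1) = 15 + (11/4 - 1/4*2)*(-1) = 15 + (11/4 - 1/2)*(-1) = 15 + (9/4)*(-1) = 15 - 9/4 = 51/4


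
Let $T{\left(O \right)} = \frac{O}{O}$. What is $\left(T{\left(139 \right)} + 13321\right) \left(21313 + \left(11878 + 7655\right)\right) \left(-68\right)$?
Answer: $-37002228016$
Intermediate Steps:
$T{\left(O \right)} = 1$
$\left(T{\left(139 \right)} + 13321\right) \left(21313 + \left(11878 + 7655\right)\right) \left(-68\right) = \left(1 + 13321\right) \left(21313 + \left(11878 + 7655\right)\right) \left(-68\right) = 13322 \left(21313 + 19533\right) \left(-68\right) = 13322 \cdot 40846 \left(-68\right) = 544150412 \left(-68\right) = -37002228016$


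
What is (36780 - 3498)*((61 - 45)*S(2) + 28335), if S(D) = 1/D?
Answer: 943311726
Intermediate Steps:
(36780 - 3498)*((61 - 45)*S(2) + 28335) = (36780 - 3498)*((61 - 45)/2 + 28335) = 33282*(16*(½) + 28335) = 33282*(8 + 28335) = 33282*28343 = 943311726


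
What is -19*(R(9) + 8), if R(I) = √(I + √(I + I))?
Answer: -152 - 19*√(9 + 3*√2) ≈ -221.14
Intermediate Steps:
R(I) = √(I + √2*√I) (R(I) = √(I + √(2*I)) = √(I + √2*√I))
-19*(R(9) + 8) = -19*(√(9 + √2*√9) + 8) = -19*(√(9 + √2*3) + 8) = -19*(√(9 + 3*√2) + 8) = -19*(8 + √(9 + 3*√2)) = -152 - 19*√(9 + 3*√2)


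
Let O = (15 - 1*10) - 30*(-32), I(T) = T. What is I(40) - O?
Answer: -925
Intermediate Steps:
O = 965 (O = (15 - 10) + 960 = 5 + 960 = 965)
I(40) - O = 40 - 1*965 = 40 - 965 = -925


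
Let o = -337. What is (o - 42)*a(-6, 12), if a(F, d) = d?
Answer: -4548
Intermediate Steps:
(o - 42)*a(-6, 12) = (-337 - 42)*12 = -379*12 = -4548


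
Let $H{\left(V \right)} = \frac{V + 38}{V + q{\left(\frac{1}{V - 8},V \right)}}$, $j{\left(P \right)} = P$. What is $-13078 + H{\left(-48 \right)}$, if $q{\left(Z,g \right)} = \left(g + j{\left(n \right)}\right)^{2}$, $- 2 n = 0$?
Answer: $- \frac{14751989}{1128} \approx -13078.0$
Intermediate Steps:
$n = 0$ ($n = \left(- \frac{1}{2}\right) 0 = 0$)
$q{\left(Z,g \right)} = g^{2}$ ($q{\left(Z,g \right)} = \left(g + 0\right)^{2} = g^{2}$)
$H{\left(V \right)} = \frac{38 + V}{V + V^{2}}$ ($H{\left(V \right)} = \frac{V + 38}{V + V^{2}} = \frac{38 + V}{V + V^{2}}$)
$-13078 + H{\left(-48 \right)} = -13078 + \frac{38 - 48}{\left(-48\right) \left(1 - 48\right)} = -13078 - \frac{1}{48} \frac{1}{-47} \left(-10\right) = -13078 - \left(- \frac{1}{2256}\right) \left(-10\right) = -13078 - \frac{5}{1128} = - \frac{14751989}{1128}$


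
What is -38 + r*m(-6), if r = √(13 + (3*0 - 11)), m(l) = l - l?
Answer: -38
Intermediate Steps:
m(l) = 0
r = √2 (r = √(13 + (0 - 11)) = √(13 - 11) = √2 ≈ 1.4142)
-38 + r*m(-6) = -38 + √2*0 = -38 + 0 = -38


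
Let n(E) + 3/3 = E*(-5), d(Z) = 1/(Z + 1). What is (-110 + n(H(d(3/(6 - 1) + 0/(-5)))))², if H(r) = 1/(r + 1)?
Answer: 2199289/169 ≈ 13014.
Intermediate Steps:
d(Z) = 1/(1 + Z)
H(r) = 1/(1 + r)
n(E) = -1 - 5*E (n(E) = -1 + E*(-5) = -1 - 5*E)
(-110 + n(H(d(3/(6 - 1) + 0/(-5)))))² = (-110 + (-1 - 5/(1 + 1/(1 + (3/(6 - 1) + 0/(-5))))))² = (-110 + (-1 - 5/(1 + 1/(1 + (3/5 + 0*(-⅕))))))² = (-110 + (-1 - 5/(1 + 1/(1 + (3*(⅕) + 0)))))² = (-110 + (-1 - 5/(1 + 1/(1 + (⅗ + 0)))))² = (-110 + (-1 - 5/(1 + 1/(1 + ⅗))))² = (-110 + (-1 - 5/(1 + 1/(8/5))))² = (-110 + (-1 - 5/(1 + 5/8)))² = (-110 + (-1 - 5/13/8))² = (-110 + (-1 - 5*8/13))² = (-110 + (-1 - 40/13))² = (-110 - 53/13)² = (-1483/13)² = 2199289/169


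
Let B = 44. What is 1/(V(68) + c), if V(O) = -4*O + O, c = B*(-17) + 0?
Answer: -1/952 ≈ -0.0010504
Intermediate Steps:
c = -748 (c = 44*(-17) + 0 = -748 + 0 = -748)
V(O) = -3*O
1/(V(68) + c) = 1/(-3*68 - 748) = 1/(-204 - 748) = 1/(-952) = -1/952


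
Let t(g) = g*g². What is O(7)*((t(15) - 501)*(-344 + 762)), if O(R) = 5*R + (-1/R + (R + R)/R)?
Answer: 309943656/7 ≈ 4.4278e+7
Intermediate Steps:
O(R) = 2 - 1/R + 5*R (O(R) = 5*R + (-1/R + (2*R)/R) = 5*R + (-1/R + 2) = 5*R + (2 - 1/R) = 2 - 1/R + 5*R)
t(g) = g³
O(7)*((t(15) - 501)*(-344 + 762)) = (2 - 1/7 + 5*7)*((15³ - 501)*(-344 + 762)) = (2 - 1*⅐ + 35)*((3375 - 501)*418) = (2 - ⅐ + 35)*(2874*418) = (258/7)*1201332 = 309943656/7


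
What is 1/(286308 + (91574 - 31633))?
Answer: 1/346249 ≈ 2.8881e-6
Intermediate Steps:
1/(286308 + (91574 - 31633)) = 1/(286308 + 59941) = 1/346249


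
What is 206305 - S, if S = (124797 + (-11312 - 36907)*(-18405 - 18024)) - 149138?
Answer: -1756339305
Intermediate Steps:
S = 1756545610 (S = (124797 - 48219*(-36429)) - 149138 = (124797 + 1756569951) - 149138 = 1756694748 - 149138 = 1756545610)
206305 - S = 206305 - 1*1756545610 = 206305 - 1756545610 = -1756339305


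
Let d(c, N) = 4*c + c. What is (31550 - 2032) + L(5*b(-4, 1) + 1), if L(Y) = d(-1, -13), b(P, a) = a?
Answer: 29513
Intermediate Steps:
d(c, N) = 5*c
L(Y) = -5 (L(Y) = 5*(-1) = -5)
(31550 - 2032) + L(5*b(-4, 1) + 1) = (31550 - 2032) - 5 = 29518 - 5 = 29513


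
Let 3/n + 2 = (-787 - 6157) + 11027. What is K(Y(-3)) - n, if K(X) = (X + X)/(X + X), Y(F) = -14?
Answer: 4078/4081 ≈ 0.99926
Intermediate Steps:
n = 3/4081 (n = 3/(-2 + ((-787 - 6157) + 11027)) = 3/(-2 + (-6944 + 11027)) = 3/(-2 + 4083) = 3/4081 ≈ 0.00073511)
K(X) = 1 (K(X) = (2*X)/((2*X)) = (2*X)*(1/(2*X)) = 1)
K(Y(-3)) - n = 1 - 1*3/4081 = 1 - 3/4081 = 4078/4081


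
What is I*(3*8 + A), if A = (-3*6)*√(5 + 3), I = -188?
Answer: -4512 + 6768*√2 ≈ 5059.4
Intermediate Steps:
A = -36*√2 ≈ -50.912
I*(3*8 + A) = -188*(3*8 - 36*√2) = -188*(24 - 36*√2) = -4512 + 6768*√2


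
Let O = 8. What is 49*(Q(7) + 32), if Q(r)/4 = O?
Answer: 3136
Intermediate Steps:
Q(r) = 32 (Q(r) = 4*8 = 32)
49*(Q(7) + 32) = 49*(32 + 32) = 49*64 = 3136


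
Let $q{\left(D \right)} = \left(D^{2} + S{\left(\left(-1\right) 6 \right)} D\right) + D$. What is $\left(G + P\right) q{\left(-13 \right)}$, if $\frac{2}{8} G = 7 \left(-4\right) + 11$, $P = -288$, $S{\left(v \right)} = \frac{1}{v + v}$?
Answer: $- \frac{167765}{3} \approx -55922.0$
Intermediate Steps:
$S{\left(v \right)} = \frac{1}{2 v}$
$G = -68$ ($G = 4 \left(7 \left(-4\right) + 11\right) = 4 \left(-28 + 11\right) = 4 \left(-17\right) = -68$)
$q{\left(D \right)} = D^{2} + \frac{11 D}{12}$ ($q{\left(D \right)} = \left(D^{2} + \frac{1}{2 \left(\left(-1\right) 6\right)} D\right) + D = \left(D^{2} + \frac{1}{2 \left(-6\right)} D\right) + D = \left(D^{2} + \frac{1}{2} \left(- \frac{1}{6}\right) D\right) + D = \left(D^{2} - \frac{D}{12}\right) + D = D^{2} + \frac{11 D}{12}$)
$\left(G + P\right) q{\left(-13 \right)} = \left(-68 - 288\right) \frac{1}{12} \left(-13\right) \left(11 + 12 \left(-13\right)\right) = - 356 \cdot \frac{1}{12} \left(-13\right) \left(11 - 156\right) = - 356 \cdot \frac{1}{12} \left(-13\right) \left(-145\right) = \left(-356\right) \frac{1885}{12} = - \frac{167765}{3}$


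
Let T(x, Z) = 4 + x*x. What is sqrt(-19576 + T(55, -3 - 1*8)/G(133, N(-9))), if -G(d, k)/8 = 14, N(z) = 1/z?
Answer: 3*I*sqrt(1707643)/28 ≈ 140.01*I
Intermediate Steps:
T(x, Z) = 4 + x**2
G(d, k) = -112 (G(d, k) = -8*14 = -112)
sqrt(-19576 + T(55, -3 - 1*8)/G(133, N(-9))) = sqrt(-19576 + (4 + 55**2)/(-112)) = sqrt(-19576 + (4 + 3025)*(-1/112)) = sqrt(-19576 + 3029*(-1/112)) = sqrt(-19576 - 3029/112) = sqrt(-2195541/112) = 3*I*sqrt(1707643)/28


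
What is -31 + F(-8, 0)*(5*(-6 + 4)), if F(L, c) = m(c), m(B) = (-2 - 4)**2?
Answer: -391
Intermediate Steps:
m(B) = 36 (m(B) = (-6)**2 = 36)
F(L, c) = 36
-31 + F(-8, 0)*(5*(-6 + 4)) = -31 + 36*(5*(-6 + 4)) = -31 + 36*(5*(-2)) = -31 + 36*(-10) = -31 - 360 = -391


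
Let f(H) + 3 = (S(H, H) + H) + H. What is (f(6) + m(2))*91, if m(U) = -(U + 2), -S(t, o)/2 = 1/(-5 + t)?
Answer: 273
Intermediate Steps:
S(t, o) = -2/(-5 + t)
f(H) = -3 - 2/(-5 + H) + 2*H (f(H) = -3 + ((-2/(-5 + H) + H) + H) = -3 + ((H - 2/(-5 + H)) + H) = -3 + (-2/(-5 + H) + 2*H) = -3 - 2/(-5 + H) + 2*H)
m(U) = -2 - U (m(U) = -(2 + U) = -2 - U)
(f(6) + m(2))*91 = ((-2 + (-5 + 6)*(-3 + 2*6))/(-5 + 6) + (-2 - 1*2))*91 = ((-2 + 1*(-3 + 12))/1 + (-2 - 2))*91 = (1*(-2 + 1*9) - 4)*91 = (1*(-2 + 9) - 4)*91 = (1*7 - 4)*91 = (7 - 4)*91 = 3*91 = 273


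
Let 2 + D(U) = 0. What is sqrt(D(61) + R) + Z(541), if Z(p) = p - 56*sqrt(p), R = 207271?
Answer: 541 + sqrt(207269) - 56*sqrt(541) ≈ -306.26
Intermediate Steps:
D(U) = -2 (D(U) = -2 + 0 = -2)
Z(p) = p - 56*sqrt(p)
sqrt(D(61) + R) + Z(541) = sqrt(-2 + 207271) + (541 - 56*sqrt(541)) = sqrt(207269) + (541 - 56*sqrt(541)) = 541 + sqrt(207269) - 56*sqrt(541)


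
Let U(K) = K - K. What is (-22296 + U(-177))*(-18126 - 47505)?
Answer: 1463308776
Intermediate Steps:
U(K) = 0
(-22296 + U(-177))*(-18126 - 47505) = (-22296 + 0)*(-18126 - 47505) = -22296*(-65631) = 1463308776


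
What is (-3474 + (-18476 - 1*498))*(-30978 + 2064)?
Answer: 649061472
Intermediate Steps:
(-3474 + (-18476 - 1*498))*(-30978 + 2064) = (-3474 + (-18476 - 498))*(-28914) = (-3474 - 18974)*(-28914) = -22448*(-28914) = 649061472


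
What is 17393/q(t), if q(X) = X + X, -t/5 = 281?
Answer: -17393/2810 ≈ -6.1897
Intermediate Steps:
t = -1405 (t = -5*281 = -1405)
q(X) = 2*X
17393/q(t) = 17393/((2*(-1405))) = 17393/(-2810) = 17393*(-1/2810) = -17393/2810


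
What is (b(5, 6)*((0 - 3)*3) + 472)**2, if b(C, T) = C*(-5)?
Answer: 485809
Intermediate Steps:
b(C, T) = -5*C
(b(5, 6)*((0 - 3)*3) + 472)**2 = ((-5*5)*((0 - 3)*3) + 472)**2 = (-(-75)*3 + 472)**2 = (-25*(-9) + 472)**2 = (225 + 472)**2 = 697**2 = 485809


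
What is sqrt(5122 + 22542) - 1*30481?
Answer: -30481 + 4*sqrt(1729) ≈ -30315.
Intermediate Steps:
sqrt(5122 + 22542) - 1*30481 = sqrt(27664) - 30481 = 4*sqrt(1729) - 30481 = -30481 + 4*sqrt(1729)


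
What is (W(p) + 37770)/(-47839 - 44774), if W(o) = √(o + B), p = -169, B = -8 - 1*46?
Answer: -12590/30871 - I*√223/92613 ≈ -0.40783 - 0.00016124*I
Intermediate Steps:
B = -54 (B = -8 - 46 = -54)
W(o) = √(-54 + o) (W(o) = √(o - 54) = √(-54 + o))
(W(p) + 37770)/(-47839 - 44774) = (√(-54 - 169) + 37770)/(-47839 - 44774) = (√(-223) + 37770)/(-92613) = (I*√223 + 37770)*(-1/92613) = (37770 + I*√223)*(-1/92613) = -12590/30871 - I*√223/92613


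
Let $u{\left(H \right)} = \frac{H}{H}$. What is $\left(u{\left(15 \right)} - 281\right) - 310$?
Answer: $-590$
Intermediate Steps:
$u{\left(H \right)} = 1$
$\left(u{\left(15 \right)} - 281\right) - 310 = \left(1 - 281\right) - 310 = -280 - 310 = -590$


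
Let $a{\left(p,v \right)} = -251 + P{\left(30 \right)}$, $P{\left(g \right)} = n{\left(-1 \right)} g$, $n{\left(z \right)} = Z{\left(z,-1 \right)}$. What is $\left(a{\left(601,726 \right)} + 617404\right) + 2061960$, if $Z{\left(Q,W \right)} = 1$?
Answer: $2679143$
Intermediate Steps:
$n{\left(z \right)} = 1$
$P{\left(g \right)} = g$ ($P{\left(g \right)} = 1 g = g$)
$a{\left(p,v \right)} = -221$ ($a{\left(p,v \right)} = -251 + 30 = -221$)
$\left(a{\left(601,726 \right)} + 617404\right) + 2061960 = \left(-221 + 617404\right) + 2061960 = 617183 + 2061960 = 2679143$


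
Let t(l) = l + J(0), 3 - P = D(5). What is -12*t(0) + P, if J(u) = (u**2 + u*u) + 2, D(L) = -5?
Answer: -16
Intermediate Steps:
J(u) = 2 + 2*u**2 (J(u) = (u**2 + u**2) + 2 = 2*u**2 + 2 = 2 + 2*u**2)
P = 8 (P = 3 - 1*(-5) = 3 + 5 = 8)
t(l) = 2 + l (t(l) = l + (2 + 2*0**2) = l + (2 + 2*0) = l + (2 + 0) = l + 2 = 2 + l)
-12*t(0) + P = -12*(2 + 0) + 8 = -12*2 + 8 = -24 + 8 = -16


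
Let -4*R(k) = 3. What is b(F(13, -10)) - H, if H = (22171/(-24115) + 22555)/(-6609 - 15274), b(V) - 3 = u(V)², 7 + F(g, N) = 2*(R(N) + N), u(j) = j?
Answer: 1723033131861/2110834180 ≈ 816.28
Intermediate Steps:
R(k) = -¾ (R(k) = -¼*3 = -¾)
F(g, N) = -17/2 + 2*N (F(g, N) = -7 + 2*(-¾ + N) = -7 + (-3/2 + 2*N) = -17/2 + 2*N)
b(V) = 3 + V²
H = -543891654/527708545 (H = (22171*(-1/24115) + 22555)/(-21883) = (-22171/24115 + 22555)*(-1/21883) = (543891654/24115)*(-1/21883) = -543891654/527708545 ≈ -1.0307)
b(F(13, -10)) - H = (3 + (-17/2 + 2*(-10))²) - 1*(-543891654/527708545) = (3 + (-17/2 - 20)²) + 543891654/527708545 = (3 + (-57/2)²) + 543891654/527708545 = (3 + 3249/4) + 543891654/527708545 = 3261/4 + 543891654/527708545 = 1723033131861/2110834180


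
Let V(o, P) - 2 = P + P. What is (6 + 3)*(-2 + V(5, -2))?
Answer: -36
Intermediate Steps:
V(o, P) = 2 + 2*P (V(o, P) = 2 + (P + P) = 2 + 2*P)
(6 + 3)*(-2 + V(5, -2)) = (6 + 3)*(-2 + (2 + 2*(-2))) = 9*(-2 + (2 - 4)) = 9*(-2 - 2) = 9*(-4) = -36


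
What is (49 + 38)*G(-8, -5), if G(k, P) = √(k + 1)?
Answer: 87*I*√7 ≈ 230.18*I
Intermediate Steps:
G(k, P) = √(1 + k)
(49 + 38)*G(-8, -5) = (49 + 38)*√(1 - 8) = 87*√(-7) = 87*(I*√7) = 87*I*√7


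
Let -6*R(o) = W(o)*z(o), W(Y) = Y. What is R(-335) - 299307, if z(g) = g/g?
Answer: -1795507/6 ≈ -2.9925e+5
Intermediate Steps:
z(g) = 1
R(o) = -o/6
R(-335) - 299307 = -⅙*(-335) - 299307 = 335/6 - 299307 = -1795507/6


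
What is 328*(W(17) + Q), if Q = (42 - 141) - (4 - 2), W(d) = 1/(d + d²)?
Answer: -5068420/153 ≈ -33127.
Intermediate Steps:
Q = -101 (Q = -99 - 1*2 = -99 - 2 = -101)
328*(W(17) + Q) = 328*(1/(17*(1 + 17)) - 101) = 328*((1/17)/18 - 101) = 328*((1/17)*(1/18) - 101) = 328*(1/306 - 101) = 328*(-30905/306) = -5068420/153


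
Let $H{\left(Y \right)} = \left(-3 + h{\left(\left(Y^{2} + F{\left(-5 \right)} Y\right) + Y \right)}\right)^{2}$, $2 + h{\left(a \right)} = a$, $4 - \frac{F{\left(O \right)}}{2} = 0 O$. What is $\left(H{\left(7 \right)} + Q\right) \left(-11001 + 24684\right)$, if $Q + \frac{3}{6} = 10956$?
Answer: $\frac{613121547}{2} \approx 3.0656 \cdot 10^{8}$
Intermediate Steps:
$F{\left(O \right)} = 8$ ($F{\left(O \right)} = 8 - 2 \cdot 0 O = 8 - 0 = 8 + 0 = 8$)
$h{\left(a \right)} = -2 + a$
$Q = \frac{21911}{2}$ ($Q = - \frac{1}{2} + 10956 = \frac{21911}{2} \approx 10956.0$)
$H{\left(Y \right)} = \left(-5 + Y^{2} + 9 Y\right)^{2}$ ($H{\left(Y \right)} = \left(-3 - \left(2 - Y^{2} - 9 Y\right)\right)^{2} = \left(-3 + \left(-2 + Y^{2} + 9 Y\right)\right)^{2} = \left(-5 + Y^{2} + 9 Y\right)^{2}$)
$\left(H{\left(7 \right)} + Q\right) \left(-11001 + 24684\right) = \left(\left(-5 + 7 \left(9 + 7\right)\right)^{2} + \frac{21911}{2}\right) \left(-11001 + 24684\right) = \left(\left(-5 + 7 \cdot 16\right)^{2} + \frac{21911}{2}\right) 13683 = \left(\left(-5 + 112\right)^{2} + \frac{21911}{2}\right) 13683 = \left(107^{2} + \frac{21911}{2}\right) 13683 = \left(11449 + \frac{21911}{2}\right) 13683 = \frac{44809}{2} \cdot 13683 = \frac{613121547}{2}$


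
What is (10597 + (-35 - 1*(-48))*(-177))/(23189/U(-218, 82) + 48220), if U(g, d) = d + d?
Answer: 1360544/7931269 ≈ 0.17154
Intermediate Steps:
U(g, d) = 2*d
(10597 + (-35 - 1*(-48))*(-177))/(23189/U(-218, 82) + 48220) = (10597 + (-35 - 1*(-48))*(-177))/(23189/((2*82)) + 48220) = (10597 + (-35 + 48)*(-177))/(23189/164 + 48220) = (10597 + 13*(-177))/(23189*(1/164) + 48220) = (10597 - 2301)/(23189/164 + 48220) = 8296/(7931269/164) = 8296*(164/7931269) = 1360544/7931269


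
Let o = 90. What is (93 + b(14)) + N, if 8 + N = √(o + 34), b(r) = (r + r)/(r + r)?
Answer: 86 + 2*√31 ≈ 97.135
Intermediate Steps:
b(r) = 1 (b(r) = (2*r)/((2*r)) = (2*r)*(1/(2*r)) = 1)
N = -8 + 2*√31 (N = -8 + √(90 + 34) = -8 + √124 = -8 + 2*√31 ≈ 3.1355)
(93 + b(14)) + N = (93 + 1) + (-8 + 2*√31) = 94 + (-8 + 2*√31) = 86 + 2*√31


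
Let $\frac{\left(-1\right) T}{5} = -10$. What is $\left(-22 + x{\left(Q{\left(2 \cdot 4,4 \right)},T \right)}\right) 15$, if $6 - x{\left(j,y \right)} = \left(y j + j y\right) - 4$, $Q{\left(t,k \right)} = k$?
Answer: $-6180$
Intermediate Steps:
$T = 50$ ($T = \left(-5\right) \left(-10\right) = 50$)
$x{\left(j,y \right)} = 10 - 2 j y$ ($x{\left(j,y \right)} = 6 - \left(\left(y j + j y\right) - 4\right) = 6 - \left(\left(j y + j y\right) - 4\right) = 6 - \left(2 j y - 4\right) = 6 - \left(-4 + 2 j y\right) = 10 - 2 j y$)
$\left(-22 + x{\left(Q{\left(2 \cdot 4,4 \right)},T \right)}\right) 15 = \left(-22 + \left(10 - 8 \cdot 50\right)\right) 15 = \left(-22 + \left(10 - 400\right)\right) 15 = \left(-22 - 390\right) 15 = \left(-412\right) 15 = -6180$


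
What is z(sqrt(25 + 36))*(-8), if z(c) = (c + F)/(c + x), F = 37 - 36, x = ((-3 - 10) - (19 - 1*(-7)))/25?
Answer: -78200/9151 - 3200*sqrt(61)/9151 ≈ -11.277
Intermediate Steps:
x = -39/25 (x = (-13 - (19 + 7))*(1/25) = (-13 - 1*26)*(1/25) = (-13 - 26)*(1/25) = -39*1/25 = -39/25 ≈ -1.5600)
F = 1
z(c) = (1 + c)/(-39/25 + c) (z(c) = (c + 1)/(c - 39/25) = (1 + c)/(-39/25 + c))
z(sqrt(25 + 36))*(-8) = (25*(1 + sqrt(25 + 36))/(-39 + 25*sqrt(25 + 36)))*(-8) = (25*(1 + sqrt(61))/(-39 + 25*sqrt(61)))*(-8) = -200*(1 + sqrt(61))/(-39 + 25*sqrt(61))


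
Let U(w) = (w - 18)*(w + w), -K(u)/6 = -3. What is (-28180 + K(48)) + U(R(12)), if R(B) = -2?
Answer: -28082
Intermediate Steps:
K(u) = 18 (K(u) = -6*(-3) = 18)
U(w) = 2*w*(-18 + w) (U(w) = (-18 + w)*(2*w) = 2*w*(-18 + w))
(-28180 + K(48)) + U(R(12)) = (-28180 + 18) + 2*(-2)*(-18 - 2) = -28162 + 2*(-2)*(-20) = -28162 + 80 = -28082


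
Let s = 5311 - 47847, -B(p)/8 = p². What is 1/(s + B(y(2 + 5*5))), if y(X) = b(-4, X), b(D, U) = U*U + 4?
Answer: -1/4340848 ≈ -2.3037e-7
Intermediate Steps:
b(D, U) = 4 + U² (b(D, U) = U² + 4 = 4 + U²)
y(X) = 4 + X²
B(p) = -8*p²
s = -42536
1/(s + B(y(2 + 5*5))) = 1/(-42536 - 8*(4 + (2 + 5*5)²)²) = 1/(-42536 - 8*(4 + (2 + 25)²)²) = 1/(-42536 - 8*(4 + 27²)²) = 1/(-42536 - 8*(4 + 729)²) = 1/(-42536 - 8*733²) = 1/(-42536 - 8*537289) = 1/(-42536 - 4298312) = 1/(-4340848) = -1/4340848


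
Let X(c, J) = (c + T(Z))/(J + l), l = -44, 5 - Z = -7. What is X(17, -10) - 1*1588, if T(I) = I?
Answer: -85781/54 ≈ -1588.5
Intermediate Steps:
Z = 12 (Z = 5 - 1*(-7) = 5 + 7 = 12)
X(c, J) = (12 + c)/(-44 + J) (X(c, J) = (c + 12)/(J - 44) = (12 + c)/(-44 + J))
X(17, -10) - 1*1588 = (12 + 17)/(-44 - 10) - 1*1588 = 29/(-54) - 1588 = -1/54*29 - 1588 = -29/54 - 1588 = -85781/54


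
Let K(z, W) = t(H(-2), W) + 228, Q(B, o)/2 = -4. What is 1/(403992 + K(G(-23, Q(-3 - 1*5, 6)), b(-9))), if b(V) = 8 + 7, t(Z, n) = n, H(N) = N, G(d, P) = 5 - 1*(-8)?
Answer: 1/404235 ≈ 2.4738e-6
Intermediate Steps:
Q(B, o) = -8 (Q(B, o) = 2*(-4) = -8)
G(d, P) = 13 (G(d, P) = 5 + 8 = 13)
b(V) = 15
K(z, W) = 228 + W (K(z, W) = W + 228 = 228 + W)
1/(403992 + K(G(-23, Q(-3 - 1*5, 6)), b(-9))) = 1/(403992 + (228 + 15)) = 1/(403992 + 243) = 1/404235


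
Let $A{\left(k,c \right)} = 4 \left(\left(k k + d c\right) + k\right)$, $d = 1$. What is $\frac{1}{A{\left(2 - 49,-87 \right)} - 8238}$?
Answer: $\frac{1}{62} \approx 0.016129$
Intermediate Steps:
$A{\left(k,c \right)} = 4 c + 4 k + 4 k^{2}$ ($A{\left(k,c \right)} = 4 \left(\left(k k + 1 c\right) + k\right) = 4 \left(\left(k^{2} + c\right) + k\right) = 4 \left(\left(c + k^{2}\right) + k\right) = 4 \left(c + k + k^{2}\right) = 4 c + 4 k + 4 k^{2}$)
$\frac{1}{A{\left(2 - 49,-87 \right)} - 8238} = \frac{1}{\left(4 \left(-87\right) + 4 \left(2 - 49\right) + 4 \left(2 - 49\right)^{2}\right) - 8238} = \frac{1}{\left(-348 + 4 \left(2 - 49\right) + 4 \left(2 - 49\right)^{2}\right) - 8238} = \frac{1}{\left(-348 + 4 \left(-47\right) + 4 \left(-47\right)^{2}\right) - 8238} = \frac{1}{\left(-348 - 188 + 4 \cdot 2209\right) - 8238} = \frac{1}{\left(-348 - 188 + 8836\right) - 8238} = \frac{1}{8300 - 8238} = \frac{1}{62}$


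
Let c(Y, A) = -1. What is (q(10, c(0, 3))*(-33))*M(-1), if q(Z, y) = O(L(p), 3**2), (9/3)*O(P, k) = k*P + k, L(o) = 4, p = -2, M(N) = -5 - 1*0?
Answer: 2475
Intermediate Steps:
M(N) = -5 (M(N) = -5 + 0 = -5)
O(P, k) = k/3 + P*k/3 (O(P, k) = (k*P + k)/3 = (P*k + k)/3 = (k + P*k)/3 = k/3 + P*k/3)
q(Z, y) = 15 (q(Z, y) = (1/3)*3**2*(1 + 4) = (1/3)*9*5 = 15)
(q(10, c(0, 3))*(-33))*M(-1) = (15*(-33))*(-5) = -495*(-5) = 2475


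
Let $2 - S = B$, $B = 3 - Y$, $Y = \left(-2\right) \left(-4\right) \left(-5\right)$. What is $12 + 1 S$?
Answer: $-29$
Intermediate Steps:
$Y = -40$ ($Y = 8 \left(-5\right) = -40$)
$B = 43$ ($B = 3 - -40 = 3 + 40 = 43$)
$S = -41$ ($S = 2 - 43 = -41$)
$12 + 1 S = 12 + 1 \left(-41\right) = 12 - 41 = -29$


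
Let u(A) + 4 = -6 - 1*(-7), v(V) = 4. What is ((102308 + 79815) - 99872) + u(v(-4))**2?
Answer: 82260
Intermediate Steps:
u(A) = -3 (u(A) = -4 + (-6 - 1*(-7)) = -4 + (-6 + 7) = -4 + 1 = -3)
((102308 + 79815) - 99872) + u(v(-4))**2 = ((102308 + 79815) - 99872) + (-3)**2 = (182123 - 99872) + 9 = 82251 + 9 = 82260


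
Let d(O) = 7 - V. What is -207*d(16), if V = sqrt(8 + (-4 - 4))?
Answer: -1449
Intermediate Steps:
V = 0 (V = sqrt(8 - 8) = sqrt(0) = 0)
d(O) = 7 (d(O) = 7 - 1*0 = 7 + 0 = 7)
-207*d(16) = -207*7 = -1449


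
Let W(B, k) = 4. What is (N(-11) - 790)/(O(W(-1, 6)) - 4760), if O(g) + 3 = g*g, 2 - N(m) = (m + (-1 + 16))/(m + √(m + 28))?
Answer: 20477/123422 - √17/123422 ≈ 0.16588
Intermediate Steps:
N(m) = 2 - (15 + m)/(m + √(28 + m)) (N(m) = 2 - (m + (-1 + 16))/(m + √(m + 28)) = 2 - (m + 15)/(m + √(28 + m)) = 2 - (15 + m)/(m + √(28 + m)))
O(g) = -3 + g² (O(g) = -3 + g*g = -3 + g²)
(N(-11) - 790)/(O(W(-1, 6)) - 4760) = ((-15 - 11 + 2*√(28 - 11))/(-11 + √(28 - 11)) - 790)/((-3 + 4²) - 4760) = ((-15 - 11 + 2*√17)/(-11 + √17) - 790)/((-3 + 16) - 4760) = ((-26 + 2*√17)/(-11 + √17) - 790)/(13 - 4760) = (-790 + (-26 + 2*√17)/(-11 + √17))/(-4747) = (-790 + (-26 + 2*√17)/(-11 + √17))*(-1/4747) = 790/4747 - (-26 + 2*√17)/(4747*(-11 + √17))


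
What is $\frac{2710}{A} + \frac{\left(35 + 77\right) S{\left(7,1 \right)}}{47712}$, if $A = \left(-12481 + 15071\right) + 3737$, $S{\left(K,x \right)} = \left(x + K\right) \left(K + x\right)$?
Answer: $\frac{259898}{449217} \approx 0.57856$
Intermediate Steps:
$S{\left(K,x \right)} = \left(K + x\right)^{2}$ ($S{\left(K,x \right)} = \left(K + x\right) \left(K + x\right) = \left(K + x\right)^{2}$)
$A = 6327$ ($A = 2590 + 3737 = 6327$)
$\frac{2710}{A} + \frac{\left(35 + 77\right) S{\left(7,1 \right)}}{47712} = \frac{2710}{6327} + \frac{\left(35 + 77\right) \left(7 + 1\right)^{2}}{47712} = 2710 \cdot \frac{1}{6327} + 112 \cdot 8^{2} \cdot \frac{1}{47712} = \frac{2710}{6327} + 112 \cdot 64 \cdot \frac{1}{47712} = \frac{2710}{6327} + 7168 \cdot \frac{1}{47712} = \frac{2710}{6327} + \frac{32}{213} = \frac{259898}{449217}$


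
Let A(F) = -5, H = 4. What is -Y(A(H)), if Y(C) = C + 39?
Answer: -34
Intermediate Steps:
Y(C) = 39 + C
-Y(A(H)) = -(39 - 5) = -1*34 = -34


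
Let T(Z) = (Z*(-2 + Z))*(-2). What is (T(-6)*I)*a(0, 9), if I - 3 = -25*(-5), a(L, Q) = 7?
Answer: -86016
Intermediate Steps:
T(Z) = -2*Z*(-2 + Z)
I = 128 (I = 3 - 25*(-5) = 3 + 125 = 128)
(T(-6)*I)*a(0, 9) = ((2*(-6)*(2 - 1*(-6)))*128)*7 = ((2*(-6)*(2 + 6))*128)*7 = ((2*(-6)*8)*128)*7 = -96*128*7 = -12288*7 = -86016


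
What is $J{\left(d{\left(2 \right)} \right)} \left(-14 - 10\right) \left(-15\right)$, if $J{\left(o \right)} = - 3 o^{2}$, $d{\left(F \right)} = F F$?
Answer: $-17280$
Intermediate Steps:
$d{\left(F \right)} = F^{2}$
$J{\left(d{\left(2 \right)} \right)} \left(-14 - 10\right) \left(-15\right) = - 3 \left(2^{2}\right)^{2} \left(-14 - 10\right) \left(-15\right) = - 3 \cdot 4^{2} \left(\left(-24\right) \left(-15\right)\right) = \left(-3\right) 16 \cdot 360 = \left(-48\right) 360 = -17280$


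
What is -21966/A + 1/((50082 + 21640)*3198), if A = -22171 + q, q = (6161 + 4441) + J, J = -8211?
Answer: 1259568643819/1134219597420 ≈ 1.1105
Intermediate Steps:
q = 2391 (q = (6161 + 4441) - 8211 = 10602 - 8211 = 2391)
A = -19780 (A = -22171 + 2391 = -19780)
-21966/A + 1/((50082 + 21640)*3198) = -21966/(-19780) + 1/((50082 + 21640)*3198) = -21966*(-1/19780) + (1/3198)/71722 = 10983/9890 + (1/71722)*(1/3198) = 10983/9890 + 1/229366956 = 1259568643819/1134219597420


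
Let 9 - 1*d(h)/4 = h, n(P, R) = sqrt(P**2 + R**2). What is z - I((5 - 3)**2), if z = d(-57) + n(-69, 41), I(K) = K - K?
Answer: 264 + sqrt(6442) ≈ 344.26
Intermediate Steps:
d(h) = 36 - 4*h
I(K) = 0
z = 264 + sqrt(6442) (z = (36 - 4*(-57)) + sqrt((-69)**2 + 41**2) = (36 + 228) + sqrt(4761 + 1681) = 264 + sqrt(6442) ≈ 344.26)
z - I((5 - 3)**2) = (264 + sqrt(6442)) - 1*0 = (264 + sqrt(6442)) + 0 = 264 + sqrt(6442)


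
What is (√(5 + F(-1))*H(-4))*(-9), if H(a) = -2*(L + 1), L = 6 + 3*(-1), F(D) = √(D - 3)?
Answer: 72*√(5 + 2*I) ≈ 164.07 + 31.597*I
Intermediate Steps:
F(D) = √(-3 + D)
L = 3 (L = 6 - 3 = 3)
H(a) = -8 (H(a) = -2*(3 + 1) = -2*4 = -8)
(√(5 + F(-1))*H(-4))*(-9) = (√(5 + √(-3 - 1))*(-8))*(-9) = (√(5 + √(-4))*(-8))*(-9) = (√(5 + 2*I)*(-8))*(-9) = -8*√(5 + 2*I)*(-9) = 72*√(5 + 2*I)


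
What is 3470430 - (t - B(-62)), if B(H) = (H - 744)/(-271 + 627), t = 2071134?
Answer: 249074285/178 ≈ 1.3993e+6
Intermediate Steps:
B(H) = -186/89 + H/356 (B(H) = (-744 + H)/356 = (-744 + H)*(1/356) = -186/89 + H/356)
3470430 - (t - B(-62)) = 3470430 - (2071134 - (-186/89 + (1/356)*(-62))) = 3470430 - (2071134 - (-186/89 - 31/178)) = 3470430 - (2071134 - 1*(-403/178)) = 3470430 - (2071134 + 403/178) = 3470430 - 1*368662255/178 = 3470430 - 368662255/178 = 249074285/178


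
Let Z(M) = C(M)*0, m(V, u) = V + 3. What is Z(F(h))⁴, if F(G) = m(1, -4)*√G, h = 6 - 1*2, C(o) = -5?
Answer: 0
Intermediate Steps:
m(V, u) = 3 + V
h = 4 (h = 6 - 2 = 4)
F(G) = 4*√G (F(G) = (3 + 1)*√G = 4*√G)
Z(M) = 0 (Z(M) = -5*0 = 0)
Z(F(h))⁴ = 0⁴ = 0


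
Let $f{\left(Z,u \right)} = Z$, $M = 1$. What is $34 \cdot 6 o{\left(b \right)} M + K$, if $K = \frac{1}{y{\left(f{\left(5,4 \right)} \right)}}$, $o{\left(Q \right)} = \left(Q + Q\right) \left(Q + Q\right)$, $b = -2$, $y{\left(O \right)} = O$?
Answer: $\frac{16321}{5} \approx 3264.2$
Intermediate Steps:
$o{\left(Q \right)} = 4 Q^{2}$ ($o{\left(Q \right)} = 2 Q 2 Q = 4 Q^{2}$)
$K = \frac{1}{5} \approx 0.2$
$34 \cdot 6 o{\left(b \right)} M + K = 34 \cdot 6 \cdot 4 \left(-2\right)^{2} \cdot 1 + \frac{1}{5} = 34 \cdot 6 \cdot 4 \cdot 4 \cdot 1 + \frac{1}{5} = 34 \cdot 6 \cdot 16 \cdot 1 + \frac{1}{5} = 34 \cdot 96 \cdot 1 + \frac{1}{5} = 34 \cdot 96 + \frac{1}{5} = 3264 + \frac{1}{5} = \frac{16321}{5}$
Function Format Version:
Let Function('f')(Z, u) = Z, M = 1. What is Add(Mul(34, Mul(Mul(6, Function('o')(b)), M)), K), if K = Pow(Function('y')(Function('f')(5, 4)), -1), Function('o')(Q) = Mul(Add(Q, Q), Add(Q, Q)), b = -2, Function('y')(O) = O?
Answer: Rational(16321, 5) ≈ 3264.2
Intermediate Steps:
Function('o')(Q) = Mul(4, Pow(Q, 2)) (Function('o')(Q) = Mul(Mul(2, Q), Mul(2, Q)) = Mul(4, Pow(Q, 2)))
K = Rational(1, 5) (K = Pow(5, -1) = Rational(1, 5) ≈ 0.20000)
Add(Mul(34, Mul(Mul(6, Function('o')(b)), M)), K) = Add(Mul(34, Mul(Mul(6, Mul(4, Pow(-2, 2))), 1)), Rational(1, 5)) = Add(Mul(34, Mul(Mul(6, Mul(4, 4)), 1)), Rational(1, 5)) = Add(Mul(34, Mul(Mul(6, 16), 1)), Rational(1, 5)) = Add(Mul(34, Mul(96, 1)), Rational(1, 5)) = Add(Mul(34, 96), Rational(1, 5)) = Add(3264, Rational(1, 5)) = Rational(16321, 5)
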